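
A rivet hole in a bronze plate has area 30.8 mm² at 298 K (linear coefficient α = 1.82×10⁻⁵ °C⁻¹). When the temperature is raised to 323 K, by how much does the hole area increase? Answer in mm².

ΔA = 0.0280 mm²

Area coefficient ≈ 2α; |ΔT| = 25 K
ΔA = 2αA₀ΔT = 2(1.82×10⁻⁵)(30.8)(25) = 0.0280 mm²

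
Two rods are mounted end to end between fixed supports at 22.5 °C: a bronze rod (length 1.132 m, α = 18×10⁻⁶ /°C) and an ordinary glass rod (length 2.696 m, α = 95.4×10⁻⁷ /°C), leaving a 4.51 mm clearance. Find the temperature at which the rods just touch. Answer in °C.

T = 120 °C

Gap closes when ΔL₁ + ΔL₂ = 4.51 mm = 4.51×10⁻³ m
(α₁L₁ + α₂L₂)ΔT = g
α₁L₁ + α₂L₂ = 18×10⁻⁶×1.132 + 95.4×10⁻⁷×2.696 = 4.609584×10⁻⁵ m/K
ΔT = 4.51×10⁻³ / 4.609584×10⁻⁵ = 97.84 K
T = 22.5 + 97.84 = 120.34 °C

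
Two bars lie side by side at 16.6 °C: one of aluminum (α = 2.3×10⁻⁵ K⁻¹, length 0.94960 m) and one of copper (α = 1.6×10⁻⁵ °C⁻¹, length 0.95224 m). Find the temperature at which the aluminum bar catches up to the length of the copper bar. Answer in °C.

L₁(1 + α₁ΔT) = L₂(1 + α₂ΔT) ⇒ ΔT = (L₂ − L₁)/(α₁L₁ − α₂L₂)
L₂ − L₁ = 0.95224 − 0.94960 = 2.64×10⁻³ m
α₁L₁ − α₂L₂ = 2.3×10⁻⁵×0.94960 − 1.6×10⁻⁵×0.95224 = 6.60496×10⁻⁶ m/K
ΔT = 2.64×10⁻³ / 6.60496×10⁻⁶ = 399.700 K
T = 16.6 + 399.700 = 416.300 °C

T = 416.3 °C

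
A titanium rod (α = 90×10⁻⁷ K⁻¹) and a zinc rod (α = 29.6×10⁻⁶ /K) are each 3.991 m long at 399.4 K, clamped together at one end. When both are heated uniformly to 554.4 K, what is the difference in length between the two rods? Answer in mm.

12.7 mm

ΔT = 155.0 K
titanium: ΔL = 90×10⁻⁷ × 3.991 m × 155.0 = 5.5674×10⁻³ m = 5.5674 mm
zinc: ΔL = 29.6×10⁻⁶ × 3.991 m × 155.0 = 1.8311×10⁻² m = 18.311 mm
difference = 18.311 − 5.5674 = 12.7436 mm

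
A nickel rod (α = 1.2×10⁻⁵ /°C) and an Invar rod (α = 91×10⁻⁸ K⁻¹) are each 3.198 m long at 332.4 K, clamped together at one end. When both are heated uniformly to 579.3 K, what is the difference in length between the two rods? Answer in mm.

8.76 mm

ΔT = 246.9 K
nickel: ΔL = 1.2×10⁻⁵ × 3.198 m × 246.9 = 9.4750×10⁻³ m = 9.4750 mm
Invar: ΔL = 91×10⁻⁸ × 3.198 m × 246.9 = 7.1852×10⁻⁴ m = 0.71852 mm
difference = 9.4750 − 0.71852 = 8.75648 mm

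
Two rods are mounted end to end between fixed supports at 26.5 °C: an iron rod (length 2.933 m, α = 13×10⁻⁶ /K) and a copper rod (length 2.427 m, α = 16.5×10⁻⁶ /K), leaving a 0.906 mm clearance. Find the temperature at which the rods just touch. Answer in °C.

T = 38.1 °C

α₁L₁ = 3.8129×10⁻⁵ m/K, α₂L₂ = 4.00455×10⁻⁵ m/K → total 7.81745×10⁻⁵ m/K
ΔT = g/(α₁L₁+α₂L₂) = 9.06×10⁻⁴ / 7.81745×10⁻⁵ = 11.589 K
T = 26.5 + 11.589 = 38.089 °C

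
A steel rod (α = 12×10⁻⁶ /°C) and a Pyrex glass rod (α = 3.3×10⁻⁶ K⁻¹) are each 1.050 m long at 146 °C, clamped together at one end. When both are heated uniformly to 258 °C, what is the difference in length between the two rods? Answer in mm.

ΔT = 112 K
steel: ΔL = 12×10⁻⁶ × 1.050 m × 112 = 1.4112×10⁻³ m = 1.4112 mm
Pyrex glass: ΔL = 3.3×10⁻⁶ × 1.050 m × 112 = 3.8808×10⁻⁴ m = 0.38808 mm
difference = 1.4112 − 0.38808 = 1.02312 mm

1.02 mm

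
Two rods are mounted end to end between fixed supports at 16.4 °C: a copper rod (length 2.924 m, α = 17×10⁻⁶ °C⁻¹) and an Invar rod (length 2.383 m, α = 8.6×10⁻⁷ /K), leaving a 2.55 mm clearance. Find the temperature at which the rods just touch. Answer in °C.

T = 65.7 °C

α₁L₁ = 4.9708×10⁻⁵ m/K, α₂L₂ = 2.04938×10⁻⁶ m/K → total 5.175738×10⁻⁵ m/K
ΔT = g/(α₁L₁+α₂L₂) = 2.55×10⁻³ / 5.175738×10⁻⁵ = 49.268 K
T = 16.4 + 49.268 = 65.668 °C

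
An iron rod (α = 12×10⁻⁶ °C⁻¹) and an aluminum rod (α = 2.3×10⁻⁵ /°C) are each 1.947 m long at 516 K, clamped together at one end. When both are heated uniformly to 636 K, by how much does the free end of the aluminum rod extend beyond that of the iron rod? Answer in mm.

2.57 mm

ΔT = 120 K
iron: ΔL = 12×10⁻⁶ × 1.947 m × 120 = 2.8037×10⁻³ m = 2.8037 mm
aluminum: ΔL = 2.3×10⁻⁵ × 1.947 m × 120 = 5.3737×10⁻³ m = 5.3737 mm
difference = 5.3737 − 2.8037 = 2.5700 mm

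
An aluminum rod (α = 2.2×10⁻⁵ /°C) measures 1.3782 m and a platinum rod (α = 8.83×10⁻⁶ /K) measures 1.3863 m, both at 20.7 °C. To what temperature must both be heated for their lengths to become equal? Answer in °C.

L₁(1 + α₁ΔT) = L₂(1 + α₂ΔT) ⇒ ΔT = (L₂ − L₁)/(α₁L₁ − α₂L₂)
L₂ − L₁ = 1.3863 − 1.3782 = 8.10×10⁻³ m
α₁L₁ − α₂L₂ = 2.2×10⁻⁵×1.3782 − 8.83×10⁻⁶×1.3863 = 1.8079371×10⁻⁵ m/K
ΔT = 8.10×10⁻³ / 1.8079371×10⁻⁵ = 448.024 K
T = 20.7 + 448.024 = 468.724 °C

T = 468.7 °C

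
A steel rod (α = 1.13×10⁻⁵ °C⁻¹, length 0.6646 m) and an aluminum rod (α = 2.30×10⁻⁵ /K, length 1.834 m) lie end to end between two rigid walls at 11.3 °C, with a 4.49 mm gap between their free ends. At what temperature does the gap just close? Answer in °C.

T = 102 °C

Gap closes when ΔL₁ + ΔL₂ = 4.49 mm = 4.49×10⁻³ m
(α₁L₁ + α₂L₂)ΔT = g
α₁L₁ + α₂L₂ = 1.13×10⁻⁵×0.6646 + 2.30×10⁻⁵×1.834 = 4.969198×10⁻⁵ m/K
ΔT = 4.49×10⁻³ / 4.969198×10⁻⁵ = 90.36 K
T = 11.3 + 90.36 = 101.66 °C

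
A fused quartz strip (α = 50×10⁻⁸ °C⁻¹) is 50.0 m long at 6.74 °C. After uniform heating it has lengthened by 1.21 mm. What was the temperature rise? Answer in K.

ΔT = 48.4 K

ΔL = αL₀ΔT ⇒ ΔT = ΔL / (αL₀)
ΔT = 1.21×10⁻³ m / (50×10⁻⁸ × 50.0 m) = 48.400 K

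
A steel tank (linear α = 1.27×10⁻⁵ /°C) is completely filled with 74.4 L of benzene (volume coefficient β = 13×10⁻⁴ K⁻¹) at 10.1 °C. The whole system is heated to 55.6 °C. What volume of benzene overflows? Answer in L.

4.27 L

The tank also expands: β_container ≈ 3α = 3.81×10⁻⁵ /K
Net overflow = V₀(β_liq − 3α_cont)ΔT
β − 3α = 1.30×10⁻³ − 3.81×10⁻⁵ = 1.2619×10⁻³ /K; ΔT = 45.5 K
ΔV = 74.4 × 1.2619×10⁻³ × 45.5 = 4.27 L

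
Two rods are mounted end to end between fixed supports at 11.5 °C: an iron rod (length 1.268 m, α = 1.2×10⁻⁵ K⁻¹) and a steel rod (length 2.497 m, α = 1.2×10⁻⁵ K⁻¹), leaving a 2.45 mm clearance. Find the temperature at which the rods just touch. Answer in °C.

T = 65.7 °C

Gap closes when ΔL₁ + ΔL₂ = 2.45 mm = 2.45×10⁻³ m
(α₁L₁ + α₂L₂)ΔT = g
α₁L₁ + α₂L₂ = 1.2×10⁻⁵×1.268 + 1.2×10⁻⁵×2.497 = 4.518×10⁻⁵ m/K
ΔT = 2.45×10⁻³ / 4.518×10⁻⁵ = 54.228 K
T = 11.5 + 54.228 = 65.728 °C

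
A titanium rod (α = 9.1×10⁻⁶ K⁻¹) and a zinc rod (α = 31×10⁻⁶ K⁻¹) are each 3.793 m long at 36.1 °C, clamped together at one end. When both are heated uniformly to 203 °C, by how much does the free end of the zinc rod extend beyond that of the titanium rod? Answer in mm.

13.9 mm

ΔT = 166.9 K
titanium: ΔL = 9.1×10⁻⁶ × 3.793 m × 166.9 = 5.7608×10⁻³ m = 5.7608 mm
zinc: ΔL = 31×10⁻⁶ × 3.793 m × 166.9 = 1.9625×10⁻² m = 19.625 mm
difference = 19.625 − 5.7608 = 13.8642 mm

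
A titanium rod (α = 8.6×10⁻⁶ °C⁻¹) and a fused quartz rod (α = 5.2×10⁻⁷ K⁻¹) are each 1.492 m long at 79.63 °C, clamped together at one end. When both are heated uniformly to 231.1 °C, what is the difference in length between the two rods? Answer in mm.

ΔT = 151.47 K
titanium: ΔL = 8.6×10⁻⁶ × 1.492 m × 151.47 = 1.9435×10⁻³ m = 1.9435 mm
fused quartz: ΔL = 5.2×10⁻⁷ × 1.492 m × 151.47 = 1.1752×10⁻⁴ m = 0.11752 mm
difference = 1.9435 − 0.11752 = 1.82598 mm

1.83 mm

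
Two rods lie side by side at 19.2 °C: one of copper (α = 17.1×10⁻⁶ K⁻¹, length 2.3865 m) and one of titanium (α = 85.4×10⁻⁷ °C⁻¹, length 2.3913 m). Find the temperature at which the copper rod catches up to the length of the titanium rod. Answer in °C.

T = 254.6 °C

L₁(1 + α₁ΔT) = L₂(1 + α₂ΔT) ⇒ ΔT = (L₂ − L₁)/(α₁L₁ − α₂L₂)
L₂ − L₁ = 2.3913 − 2.3865 = 4.80×10⁻³ m
α₁L₁ − α₂L₂ = 17.1×10⁻⁶×2.3865 − 85.4×10⁻⁷×2.3913 = 2.0387448×10⁻⁵ m/K
ΔT = 4.80×10⁻³ / 2.0387448×10⁻⁵ = 235.439 K
T = 19.2 + 235.439 = 254.639 °C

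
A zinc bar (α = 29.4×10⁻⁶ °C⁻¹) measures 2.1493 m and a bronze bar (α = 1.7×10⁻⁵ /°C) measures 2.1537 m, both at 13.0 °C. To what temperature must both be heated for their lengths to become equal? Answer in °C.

T = 178.6 °C

L₁(1 + α₁ΔT) = L₂(1 + α₂ΔT) ⇒ ΔT = (L₂ − L₁)/(α₁L₁ − α₂L₂)
L₂ − L₁ = 2.1537 − 2.1493 = 4.40×10⁻³ m
α₁L₁ − α₂L₂ = 29.4×10⁻⁶×2.1493 − 1.7×10⁻⁵×2.1537 = 2.657652×10⁻⁵ m/K
ΔT = 4.40×10⁻³ / 2.657652×10⁻⁵ = 165.560 K
T = 13.0 + 165.560 = 178.560 °C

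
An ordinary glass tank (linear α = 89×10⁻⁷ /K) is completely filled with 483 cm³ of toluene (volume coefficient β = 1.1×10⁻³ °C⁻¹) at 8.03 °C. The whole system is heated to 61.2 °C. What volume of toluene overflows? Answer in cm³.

27.6 cm³

The tank also expands: β_container ≈ 3α = 2.67×10⁻⁵ /K
Net overflow = V₀(β_liq − 3α_cont)ΔT
β − 3α = 1.10×10⁻³ − 2.67×10⁻⁵ = 1.0733×10⁻³ /K; ΔT = 53.17 K
ΔV = 483 × 1.0733×10⁻³ × 53.17 = 27.6 cm³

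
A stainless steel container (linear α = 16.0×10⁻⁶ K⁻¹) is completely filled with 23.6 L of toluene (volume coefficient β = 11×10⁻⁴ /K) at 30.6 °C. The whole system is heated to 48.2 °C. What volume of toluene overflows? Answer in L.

0.437 L

The container also expands: β_container ≈ 3α = 4.8×10⁻⁵ /K
Net overflow = V₀(β_liq − 3α_cont)ΔT
β − 3α = 1.10×10⁻³ − 4.8×10⁻⁵ = 1.052×10⁻³ /K; ΔT = 17.6 K
ΔV = 23.6 × 1.052×10⁻³ × 17.6 = 0.437 L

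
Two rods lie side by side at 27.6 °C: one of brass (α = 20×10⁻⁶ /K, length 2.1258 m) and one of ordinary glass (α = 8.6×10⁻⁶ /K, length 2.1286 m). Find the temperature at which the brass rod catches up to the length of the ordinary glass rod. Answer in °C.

L₁(1 + α₁ΔT) = L₂(1 + α₂ΔT) ⇒ ΔT = (L₂ − L₁)/(α₁L₁ − α₂L₂)
L₂ − L₁ = 2.1286 − 2.1258 = 2.80×10⁻³ m
α₁L₁ − α₂L₂ = 20×10⁻⁶×2.1258 − 8.6×10⁻⁶×2.1286 = 2.421004×10⁻⁵ m/K
ΔT = 2.80×10⁻³ / 2.421004×10⁻⁵ = 115.654 K
T = 27.6 + 115.654 = 143.254 °C

T = 143.3 °C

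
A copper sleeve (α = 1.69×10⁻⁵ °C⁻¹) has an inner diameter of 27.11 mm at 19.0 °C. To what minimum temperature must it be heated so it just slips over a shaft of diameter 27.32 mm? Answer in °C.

T = 477 °C

Required Δd = 27.32 − 27.11 = 0.21 mm
Δd = αd₀ΔT ⇒ ΔT = Δd/(αd₀) = 0.21 / (1.69×10⁻⁵ × 27.11) = 458.36 K
T_min = 19.0 + 458.36 = 477.36 °C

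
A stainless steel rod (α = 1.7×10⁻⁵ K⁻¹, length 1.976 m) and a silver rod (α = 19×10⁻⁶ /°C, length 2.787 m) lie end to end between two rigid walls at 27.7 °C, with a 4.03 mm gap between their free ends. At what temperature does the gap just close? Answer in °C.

α₁L₁ = 3.3592×10⁻⁵ m/K, α₂L₂ = 5.2953×10⁻⁵ m/K → total 8.6545×10⁻⁵ m/K
ΔT = g/(α₁L₁+α₂L₂) = 4.03×10⁻³ / 8.6545×10⁻⁵ = 46.565 K
T = 27.7 + 46.565 = 74.265 °C

T = 74.3 °C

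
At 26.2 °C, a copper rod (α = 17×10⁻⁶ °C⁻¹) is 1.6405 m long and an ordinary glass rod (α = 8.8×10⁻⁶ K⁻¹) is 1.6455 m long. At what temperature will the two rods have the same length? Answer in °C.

L₁(1 + α₁ΔT) = L₂(1 + α₂ΔT) ⇒ ΔT = (L₂ − L₁)/(α₁L₁ − α₂L₂)
L₂ − L₁ = 1.6455 − 1.6405 = 5.00×10⁻³ m
α₁L₁ − α₂L₂ = 17×10⁻⁶×1.6405 − 8.8×10⁻⁶×1.6455 = 1.34081×10⁻⁵ m/K
ΔT = 5.00×10⁻³ / 1.34081×10⁻⁵ = 372.909 K
T = 26.2 + 372.909 = 399.109 °C

T = 399.1 °C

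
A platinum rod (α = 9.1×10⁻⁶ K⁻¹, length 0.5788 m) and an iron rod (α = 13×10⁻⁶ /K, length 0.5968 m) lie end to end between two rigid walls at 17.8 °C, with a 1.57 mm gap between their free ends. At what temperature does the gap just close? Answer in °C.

α₁L₁ = 5.26708×10⁻⁶ m/K, α₂L₂ = 7.7584×10⁻⁶ m/K → total 1.302548×10⁻⁵ m/K
ΔT = g/(α₁L₁+α₂L₂) = 1.57×10⁻³ / 1.302548×10⁻⁵ = 120.53 K
T = 17.8 + 120.53 = 138.33 °C

T = 138 °C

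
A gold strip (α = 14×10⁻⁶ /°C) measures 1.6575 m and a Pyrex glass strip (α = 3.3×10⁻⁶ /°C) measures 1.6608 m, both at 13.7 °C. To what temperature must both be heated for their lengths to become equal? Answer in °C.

L₁(1 + α₁ΔT) = L₂(1 + α₂ΔT) ⇒ ΔT = (L₂ − L₁)/(α₁L₁ − α₂L₂)
L₂ − L₁ = 1.6608 − 1.6575 = 3.30×10⁻³ m
α₁L₁ − α₂L₂ = 14×10⁻⁶×1.6575 − 3.3×10⁻⁶×1.6608 = 1.772436×10⁻⁵ m/K
ΔT = 3.30×10⁻³ / 1.772436×10⁻⁵ = 186.184 K
T = 13.7 + 186.184 = 199.884 °C

T = 199.9 °C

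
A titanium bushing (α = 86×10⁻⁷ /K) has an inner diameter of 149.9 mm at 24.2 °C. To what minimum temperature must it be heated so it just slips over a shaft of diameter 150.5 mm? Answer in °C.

T = 490 °C

Required Δd = 150.5 − 149.9 = 0.6 mm
Δd = αd₀ΔT ⇒ ΔT = Δd/(αd₀) = 0.6 / (86×10⁻⁷ × 149.9) = 465.43 K
T_min = 24.2 + 465.43 = 489.63 °C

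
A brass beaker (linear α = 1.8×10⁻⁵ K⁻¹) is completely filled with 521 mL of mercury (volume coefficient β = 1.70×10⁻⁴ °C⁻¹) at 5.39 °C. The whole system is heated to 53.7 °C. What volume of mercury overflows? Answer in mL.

The beaker also expands: β_container ≈ 3α = 5.4×10⁻⁵ /K
Net overflow = V₀(β_liq − 3α_cont)ΔT
β − 3α = 1.70×10⁻⁴ − 5.4×10⁻⁵ = 1.16×10⁻⁴ /K; ΔT = 48.31 K
ΔV = 521 × 1.16×10⁻⁴ × 48.31 = 2.92 mL

2.92 mL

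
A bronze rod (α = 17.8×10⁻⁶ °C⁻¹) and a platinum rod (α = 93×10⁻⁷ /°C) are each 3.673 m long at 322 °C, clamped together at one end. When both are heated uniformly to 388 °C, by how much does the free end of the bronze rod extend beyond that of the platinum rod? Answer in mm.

ΔT = 66 K
bronze: ΔL = 17.8×10⁻⁶ × 3.673 m × 66 = 4.3150×10⁻³ m = 4.3150 mm
platinum: ΔL = 93×10⁻⁷ × 3.673 m × 66 = 2.2545×10⁻³ m = 2.2545 mm
difference = 4.3150 − 2.2545 = 2.0605 mm

2.06 mm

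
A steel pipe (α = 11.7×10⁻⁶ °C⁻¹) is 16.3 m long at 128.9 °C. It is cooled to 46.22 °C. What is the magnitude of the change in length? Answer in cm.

|ΔT| = |46.22 − 128.9| = 82.68 K
ΔL = αL₀ΔT = (11.7×10⁻⁶)(16.3)(82.68) = 1.58×10⁻² m

ΔL = 1.58 cm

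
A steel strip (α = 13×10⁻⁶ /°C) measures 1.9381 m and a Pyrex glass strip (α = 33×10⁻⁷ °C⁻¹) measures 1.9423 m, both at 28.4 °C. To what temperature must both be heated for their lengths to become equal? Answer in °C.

T = 252.0 °C

Equal length when α₁L₁ΔT − α₂L₂ΔT = L₂ − L₁ = 4.20×10⁻³ m
α₁L₁ = 2.51953×10⁻⁵, α₂L₂ = 6.40959×10⁻⁶ → Δ(αL) = 1.878571×10⁻⁵ m/K
ΔT = 4.20×10⁻³ / 1.878571×10⁻⁵ = 223.574 K, so T = 28.4 + 223.574 = 251.974 °C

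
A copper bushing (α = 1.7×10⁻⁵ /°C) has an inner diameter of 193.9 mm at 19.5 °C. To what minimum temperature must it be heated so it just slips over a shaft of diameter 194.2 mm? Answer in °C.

Required Δd = 194.2 − 193.9 = 0.3 mm
Δd = αd₀ΔT ⇒ ΔT = Δd/(αd₀) = 0.3 / (1.7×10⁻⁵ × 193.9) = 91.01 K
T_min = 19.5 + 91.01 = 110.51 °C

T = 111 °C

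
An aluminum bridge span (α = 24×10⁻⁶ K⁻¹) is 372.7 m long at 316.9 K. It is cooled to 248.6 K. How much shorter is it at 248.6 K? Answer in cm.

ΔL = 61.1 cm

|ΔT| = |248.6 − 316.9| = 68.3 K
ΔL = αL₀ΔT = (24×10⁻⁶)(372.7)(68.3) = 6.11×10⁻¹ m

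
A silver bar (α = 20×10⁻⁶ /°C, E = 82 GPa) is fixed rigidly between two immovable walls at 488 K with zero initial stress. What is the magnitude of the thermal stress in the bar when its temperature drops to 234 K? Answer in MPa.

σ = 417 MPa

Fully constrained: the free strain ε = αΔT is blocked, so σ = Eε = EαΔT.
|ΔT| = 254 K
σ = 82.0×10⁹ × 20×10⁻⁶ × 254 = 4.17×10⁸ Pa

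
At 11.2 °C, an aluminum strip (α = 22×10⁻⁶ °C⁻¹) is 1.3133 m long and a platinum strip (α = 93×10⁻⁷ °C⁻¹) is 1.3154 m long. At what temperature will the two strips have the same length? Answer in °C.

T = 137.3 °C

Equal length when α₁L₁ΔT − α₂L₂ΔT = L₂ − L₁ = 2.10×10⁻³ m
α₁L₁ = 2.88926×10⁻⁵, α₂L₂ = 1.223322×10⁻⁵ → Δ(αL) = 1.665938×10⁻⁵ m/K
ΔT = 2.10×10⁻³ / 1.665938×10⁻⁵ = 126.055 K, so T = 11.2 + 126.055 = 137.255 °C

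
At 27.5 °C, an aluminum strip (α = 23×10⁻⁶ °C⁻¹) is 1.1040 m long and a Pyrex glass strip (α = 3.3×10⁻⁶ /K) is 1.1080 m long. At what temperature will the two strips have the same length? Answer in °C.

T = 211.5 °C

L₁(1 + α₁ΔT) = L₂(1 + α₂ΔT) ⇒ ΔT = (L₂ − L₁)/(α₁L₁ − α₂L₂)
L₂ − L₁ = 1.1080 − 1.1040 = 4.00×10⁻³ m
α₁L₁ − α₂L₂ = 23×10⁻⁶×1.1040 − 3.3×10⁻⁶×1.1080 = 2.17356×10⁻⁵ m/K
ΔT = 4.00×10⁻³ / 2.17356×10⁻⁵ = 184.030 K
T = 27.5 + 184.030 = 211.530 °C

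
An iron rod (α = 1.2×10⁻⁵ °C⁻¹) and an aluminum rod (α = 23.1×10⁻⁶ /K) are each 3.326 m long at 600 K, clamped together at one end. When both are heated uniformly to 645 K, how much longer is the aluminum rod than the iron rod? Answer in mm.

1.66 mm

ΔT = 45 K
iron: ΔL = 1.2×10⁻⁵ × 3.326 m × 45 = 1.7960×10⁻³ m = 1.7960 mm
aluminum: ΔL = 23.1×10⁻⁶ × 3.326 m × 45 = 3.4574×10⁻³ m = 3.4574 mm
difference = 3.4574 − 1.7960 = 1.6614 mm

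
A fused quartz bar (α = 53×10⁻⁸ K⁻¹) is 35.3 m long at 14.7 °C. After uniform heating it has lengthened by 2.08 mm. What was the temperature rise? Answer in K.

ΔT = 111 K

ΔL = αL₀ΔT ⇒ ΔT = ΔL / (αL₀)
ΔT = 2.08×10⁻³ m / (53×10⁻⁸ × 35.3 m) = 111.18 K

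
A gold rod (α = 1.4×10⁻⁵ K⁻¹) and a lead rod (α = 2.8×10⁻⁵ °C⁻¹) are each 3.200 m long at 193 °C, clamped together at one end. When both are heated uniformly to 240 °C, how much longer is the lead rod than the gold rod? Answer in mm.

ΔT = 47 K
gold: ΔL = 1.4×10⁻⁵ × 3.200 m × 47 = 2.1056×10⁻³ m = 2.1056 mm
lead: ΔL = 2.8×10⁻⁵ × 3.200 m × 47 = 4.2112×10⁻³ m = 4.2112 mm
difference = 4.2112 − 2.1056 = 2.1056 mm

2.11 mm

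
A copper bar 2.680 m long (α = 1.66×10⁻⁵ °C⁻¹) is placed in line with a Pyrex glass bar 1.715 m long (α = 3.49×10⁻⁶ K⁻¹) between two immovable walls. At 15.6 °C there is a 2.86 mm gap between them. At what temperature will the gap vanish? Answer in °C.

T = 72.3 °C

Gap closes when ΔL₁ + ΔL₂ = 2.86 mm = 2.86×10⁻³ m
(α₁L₁ + α₂L₂)ΔT = g
α₁L₁ + α₂L₂ = 1.66×10⁻⁵×2.680 + 3.49×10⁻⁶×1.715 = 5.047335×10⁻⁵ m/K
ΔT = 2.86×10⁻³ / 5.047335×10⁻⁵ = 56.664 K
T = 15.6 + 56.664 = 72.264 °C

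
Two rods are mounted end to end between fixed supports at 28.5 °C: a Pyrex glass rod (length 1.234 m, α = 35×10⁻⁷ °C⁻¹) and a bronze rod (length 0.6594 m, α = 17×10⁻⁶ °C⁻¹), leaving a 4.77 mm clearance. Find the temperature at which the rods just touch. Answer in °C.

α₁L₁ = 4.319×10⁻⁶ m/K, α₂L₂ = 1.12098×10⁻⁵ m/K → total 1.55288×10⁻⁵ m/K
ΔT = g/(α₁L₁+α₂L₂) = 4.77×10⁻³ / 1.55288×10⁻⁵ = 307.17 K
T = 28.5 + 307.17 = 335.67 °C

T = 336 °C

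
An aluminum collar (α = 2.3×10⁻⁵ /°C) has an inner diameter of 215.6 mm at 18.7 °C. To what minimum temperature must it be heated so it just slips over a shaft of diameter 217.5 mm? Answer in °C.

Required Δd = 217.5 − 215.6 = 1.9 mm
Δd = αd₀ΔT ⇒ ΔT = Δd/(αd₀) = 1.9 / (2.3×10⁻⁵ × 215.6) = 383.16 K
T_min = 18.7 + 383.16 = 401.86 °C

T = 402 °C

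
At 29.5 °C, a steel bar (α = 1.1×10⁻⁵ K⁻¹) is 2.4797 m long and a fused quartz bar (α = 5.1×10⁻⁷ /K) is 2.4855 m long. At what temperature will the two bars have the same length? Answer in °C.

Equal length when α₁L₁ΔT − α₂L₂ΔT = L₂ − L₁ = 5.80×10⁻³ m
α₁L₁ = 2.72767×10⁻⁵, α₂L₂ = 1.267605×10⁻⁶ → Δ(αL) = 2.6009095×10⁻⁵ m/K
ΔT = 5.80×10⁻³ / 2.6009095×10⁻⁵ = 222.999 K, so T = 29.5 + 222.999 = 252.499 °C

T = 252.5 °C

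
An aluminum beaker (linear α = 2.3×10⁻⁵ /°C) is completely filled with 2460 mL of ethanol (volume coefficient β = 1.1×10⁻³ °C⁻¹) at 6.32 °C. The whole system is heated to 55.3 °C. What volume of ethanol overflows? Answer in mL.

The beaker also expands: β_container ≈ 3α = 6.9×10⁻⁵ /K
Net overflow = V₀(β_liq − 3α_cont)ΔT
β − 3α = 1.10×10⁻³ − 6.9×10⁻⁵ = 1.031×10⁻³ /K; ΔT = 48.98 K
ΔV = 2460 × 1.031×10⁻³ × 48.98 = 124 mL

124 mL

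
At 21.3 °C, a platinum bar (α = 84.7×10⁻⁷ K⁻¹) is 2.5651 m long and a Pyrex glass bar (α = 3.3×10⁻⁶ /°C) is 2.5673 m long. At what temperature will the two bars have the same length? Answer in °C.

L₁(1 + α₁ΔT) = L₂(1 + α₂ΔT) ⇒ ΔT = (L₂ − L₁)/(α₁L₁ − α₂L₂)
L₂ − L₁ = 2.5673 − 2.5651 = 2.20×10⁻³ m
α₁L₁ − α₂L₂ = 84.7×10⁻⁷×2.5651 − 3.3×10⁻⁶×2.5673 = 1.3254307×10⁻⁵ m/K
ΔT = 2.20×10⁻³ / 1.3254307×10⁻⁵ = 165.984 K
T = 21.3 + 165.984 = 187.284 °C

T = 187.3 °C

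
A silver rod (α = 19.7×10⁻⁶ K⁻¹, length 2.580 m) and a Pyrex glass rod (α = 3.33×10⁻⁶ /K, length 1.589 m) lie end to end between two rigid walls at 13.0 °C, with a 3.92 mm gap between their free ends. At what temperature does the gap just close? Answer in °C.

α₁L₁ = 5.0826×10⁻⁵ m/K, α₂L₂ = 5.29137×10⁻⁶ m/K → total 5.611737×10⁻⁵ m/K
ΔT = g/(α₁L₁+α₂L₂) = 3.92×10⁻³ / 5.611737×10⁻⁵ = 69.854 K
T = 13.0 + 69.854 = 82.854 °C

T = 82.9 °C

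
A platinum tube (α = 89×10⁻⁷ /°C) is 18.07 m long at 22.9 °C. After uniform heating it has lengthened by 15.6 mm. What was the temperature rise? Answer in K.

ΔL = αL₀ΔT ⇒ ΔT = ΔL / (αL₀)
ΔT = 15.6×10⁻³ m / (89×10⁻⁷ × 18.07 m) = 97.001 K

ΔT = 97.0 K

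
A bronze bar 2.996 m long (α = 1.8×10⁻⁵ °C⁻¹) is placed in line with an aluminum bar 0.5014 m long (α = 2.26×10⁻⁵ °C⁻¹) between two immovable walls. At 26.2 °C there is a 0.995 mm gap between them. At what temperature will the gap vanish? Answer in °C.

T = 41.4 °C

α₁L₁ = 5.3928×10⁻⁵ m/K, α₂L₂ = 1.133164×10⁻⁵ m/K → total 6.525964×10⁻⁵ m/K
ΔT = g/(α₁L₁+α₂L₂) = 9.95×10⁻⁴ / 6.525964×10⁻⁵ = 15.247 K
T = 26.2 + 15.247 = 41.447 °C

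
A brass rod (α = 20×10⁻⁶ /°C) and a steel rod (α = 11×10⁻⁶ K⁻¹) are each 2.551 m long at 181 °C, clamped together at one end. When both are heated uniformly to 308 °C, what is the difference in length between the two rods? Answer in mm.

ΔT = 127 K
brass: ΔL = 20×10⁻⁶ × 2.551 m × 127 = 6.4795×10⁻³ m = 6.4795 mm
steel: ΔL = 11×10⁻⁶ × 2.551 m × 127 = 3.5637×10⁻³ m = 3.5637 mm
difference = 6.4795 − 3.5637 = 2.9158 mm

2.92 mm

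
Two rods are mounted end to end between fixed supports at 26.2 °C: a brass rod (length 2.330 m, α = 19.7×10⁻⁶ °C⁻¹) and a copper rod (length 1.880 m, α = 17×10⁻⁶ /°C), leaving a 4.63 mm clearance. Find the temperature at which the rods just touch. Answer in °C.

T = 85.7 °C

Gap closes when ΔL₁ + ΔL₂ = 4.63 mm = 4.63×10⁻³ m
(α₁L₁ + α₂L₂)ΔT = g
α₁L₁ + α₂L₂ = 19.7×10⁻⁶×2.330 + 17×10⁻⁶×1.880 = 7.7861×10⁻⁵ m/K
ΔT = 4.63×10⁻³ / 7.7861×10⁻⁵ = 59.465 K
T = 26.2 + 59.465 = 85.665 °C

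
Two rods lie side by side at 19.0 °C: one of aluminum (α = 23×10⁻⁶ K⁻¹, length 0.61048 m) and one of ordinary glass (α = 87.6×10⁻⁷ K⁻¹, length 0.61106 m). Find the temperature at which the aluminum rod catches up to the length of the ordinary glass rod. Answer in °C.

L₁(1 + α₁ΔT) = L₂(1 + α₂ΔT) ⇒ ΔT = (L₂ − L₁)/(α₁L₁ − α₂L₂)
L₂ − L₁ = 0.61106 − 0.61048 = 5.80×10⁻⁴ m
α₁L₁ − α₂L₂ = 23×10⁻⁶×0.61048 − 87.6×10⁻⁷×0.61106 = 8.6881544×10⁻⁶ m/K
ΔT = 5.80×10⁻⁴ / 8.6881544×10⁻⁶ = 66.7576 K
T = 19.0 + 66.7576 = 85.7576 °C

T = 85.76 °C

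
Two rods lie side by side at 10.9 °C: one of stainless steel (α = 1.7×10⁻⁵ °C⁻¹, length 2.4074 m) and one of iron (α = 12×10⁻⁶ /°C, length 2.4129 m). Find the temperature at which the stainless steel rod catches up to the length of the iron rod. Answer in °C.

T = 470.3 °C

Equal length when α₁L₁ΔT − α₂L₂ΔT = L₂ − L₁ = 5.50×10⁻³ m
α₁L₁ = 4.09258×10⁻⁵, α₂L₂ = 2.89548×10⁻⁵ → Δ(αL) = 1.1971×10⁻⁵ m/K
ΔT = 5.50×10⁻³ / 1.1971×10⁻⁵ = 459.444 K, so T = 10.9 + 459.444 = 470.344 °C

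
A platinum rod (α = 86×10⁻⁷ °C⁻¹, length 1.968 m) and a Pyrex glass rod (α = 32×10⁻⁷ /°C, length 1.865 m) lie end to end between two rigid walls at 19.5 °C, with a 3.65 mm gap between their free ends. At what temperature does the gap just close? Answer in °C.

α₁L₁ = 1.69248×10⁻⁵ m/K, α₂L₂ = 5.968×10⁻⁶ m/K → total 2.28928×10⁻⁵ m/K
ΔT = g/(α₁L₁+α₂L₂) = 3.65×10⁻³ / 2.28928×10⁻⁵ = 159.44 K
T = 19.5 + 159.44 = 178.94 °C

T = 179 °C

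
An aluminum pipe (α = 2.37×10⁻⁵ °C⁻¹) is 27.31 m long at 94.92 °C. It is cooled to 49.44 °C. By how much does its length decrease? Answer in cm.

|ΔT| = |49.44 − 94.92| = 45.48 K
ΔL = αL₀ΔT = (2.37×10⁻⁵)(27.31)(45.48) = 2.94×10⁻² m

ΔL = 2.94 cm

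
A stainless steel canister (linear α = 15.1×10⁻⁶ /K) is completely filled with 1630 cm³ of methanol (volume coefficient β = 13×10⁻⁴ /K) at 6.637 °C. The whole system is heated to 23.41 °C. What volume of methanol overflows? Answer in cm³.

The canister also expands: β_container ≈ 3α = 4.53×10⁻⁵ /K
Net overflow = V₀(β_liq − 3α_cont)ΔT
β − 3α = 1.30×10⁻³ − 4.53×10⁻⁵ = 1.2547×10⁻³ /K; ΔT = 16.773 K
ΔV = 1630 × 1.2547×10⁻³ × 16.773 = 34.3 cm³

34.3 cm³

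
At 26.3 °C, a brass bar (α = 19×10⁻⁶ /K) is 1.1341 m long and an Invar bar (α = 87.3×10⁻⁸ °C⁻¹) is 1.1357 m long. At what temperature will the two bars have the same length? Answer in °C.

Equal length when α₁L₁ΔT − α₂L₂ΔT = L₂ − L₁ = 1.60×10⁻³ m
α₁L₁ = 2.15479×10⁻⁵, α₂L₂ = 9.914661×10⁻⁷ → Δ(αL) = 2.05564339×10⁻⁵ m/K
ΔT = 1.60×10⁻³ / 2.05564339×10⁻⁵ = 77.835 K, so T = 26.3 + 77.835 = 104.135 °C

T = 104.1 °C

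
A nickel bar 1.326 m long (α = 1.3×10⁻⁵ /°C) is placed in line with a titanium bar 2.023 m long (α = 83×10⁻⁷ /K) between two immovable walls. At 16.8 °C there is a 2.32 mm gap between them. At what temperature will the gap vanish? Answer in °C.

T = 85.0 °C

Gap closes when ΔL₁ + ΔL₂ = 2.32 mm = 2.32×10⁻³ m
(α₁L₁ + α₂L₂)ΔT = g
α₁L₁ + α₂L₂ = 1.3×10⁻⁵×1.326 + 83×10⁻⁷×2.023 = 3.40289×10⁻⁵ m/K
ΔT = 2.32×10⁻³ / 3.40289×10⁻⁵ = 68.177 K
T = 16.8 + 68.177 = 84.977 °C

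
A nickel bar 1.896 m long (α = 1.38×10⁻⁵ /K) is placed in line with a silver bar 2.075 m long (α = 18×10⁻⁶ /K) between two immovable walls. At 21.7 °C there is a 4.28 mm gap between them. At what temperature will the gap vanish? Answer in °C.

Gap closes when ΔL₁ + ΔL₂ = 4.28 mm = 4.28×10⁻³ m
(α₁L₁ + α₂L₂)ΔT = g
α₁L₁ + α₂L₂ = 1.38×10⁻⁵×1.896 + 18×10⁻⁶×2.075 = 6.35148×10⁻⁵ m/K
ΔT = 4.28×10⁻³ / 6.35148×10⁻⁵ = 67.386 K
T = 21.7 + 67.386 = 89.086 °C

T = 89.1 °C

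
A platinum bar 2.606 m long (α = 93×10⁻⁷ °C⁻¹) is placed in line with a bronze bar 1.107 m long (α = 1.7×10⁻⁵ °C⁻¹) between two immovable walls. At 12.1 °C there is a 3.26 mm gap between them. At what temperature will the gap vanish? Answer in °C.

Gap closes when ΔL₁ + ΔL₂ = 3.26 mm = 3.26×10⁻³ m
(α₁L₁ + α₂L₂)ΔT = g
α₁L₁ + α₂L₂ = 93×10⁻⁷×2.606 + 1.7×10⁻⁵×1.107 = 4.30548×10⁻⁵ m/K
ΔT = 3.26×10⁻³ / 4.30548×10⁻⁵ = 75.717 K
T = 12.1 + 75.717 = 87.817 °C

T = 87.8 °C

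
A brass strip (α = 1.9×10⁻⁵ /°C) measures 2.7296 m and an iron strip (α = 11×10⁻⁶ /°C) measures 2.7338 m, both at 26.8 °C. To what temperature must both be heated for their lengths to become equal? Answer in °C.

L₁(1 + α₁ΔT) = L₂(1 + α₂ΔT) ⇒ ΔT = (L₂ − L₁)/(α₁L₁ − α₂L₂)
L₂ − L₁ = 2.7338 − 2.7296 = 4.20×10⁻³ m
α₁L₁ − α₂L₂ = 1.9×10⁻⁵×2.7296 − 11×10⁻⁶×2.7338 = 2.17906×10⁻⁵ m/K
ΔT = 4.20×10⁻³ / 2.17906×10⁻⁵ = 192.744 K
T = 26.8 + 192.744 = 219.544 °C

T = 219.5 °C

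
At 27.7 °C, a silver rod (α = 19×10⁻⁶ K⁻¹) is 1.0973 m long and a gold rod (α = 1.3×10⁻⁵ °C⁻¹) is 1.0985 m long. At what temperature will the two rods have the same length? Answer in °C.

Equal length when α₁L₁ΔT − α₂L₂ΔT = L₂ − L₁ = 1.20×10⁻³ m
α₁L₁ = 2.08487×10⁻⁵, α₂L₂ = 1.42805×10⁻⁵ → Δ(αL) = 6.5682×10⁻⁶ m/K
ΔT = 1.20×10⁻³ / 6.5682×10⁻⁶ = 182.698 K, so T = 27.7 + 182.698 = 210.398 °C

T = 210.4 °C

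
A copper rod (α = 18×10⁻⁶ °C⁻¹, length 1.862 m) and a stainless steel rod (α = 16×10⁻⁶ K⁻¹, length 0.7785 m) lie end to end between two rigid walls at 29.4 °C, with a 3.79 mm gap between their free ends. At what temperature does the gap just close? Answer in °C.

T = 112 °C

Gap closes when ΔL₁ + ΔL₂ = 3.79 mm = 3.79×10⁻³ m
(α₁L₁ + α₂L₂)ΔT = g
α₁L₁ + α₂L₂ = 18×10⁻⁶×1.862 + 16×10⁻⁶×0.7785 = 4.5972×10⁻⁵ m/K
ΔT = 3.79×10⁻³ / 4.5972×10⁻⁵ = 82.44 K
T = 29.4 + 82.44 = 111.84 °C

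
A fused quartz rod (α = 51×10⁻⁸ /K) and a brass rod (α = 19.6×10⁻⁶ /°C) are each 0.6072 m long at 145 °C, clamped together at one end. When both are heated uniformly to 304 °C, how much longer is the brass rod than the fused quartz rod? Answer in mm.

ΔT = 159 K
fused quartz: ΔL = 51×10⁻⁸ × 0.6072 m × 159 = 4.9238×10⁻⁵ m = 0.049238 mm
brass: ΔL = 19.6×10⁻⁶ × 0.6072 m × 159 = 1.8923×10⁻³ m = 1.8923 mm
difference = 1.8923 − 0.049238 = 1.843062 mm

1.84 mm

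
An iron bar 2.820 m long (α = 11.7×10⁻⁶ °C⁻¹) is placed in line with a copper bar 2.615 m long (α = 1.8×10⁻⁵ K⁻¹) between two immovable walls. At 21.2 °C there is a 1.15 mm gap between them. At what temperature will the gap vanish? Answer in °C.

T = 35.6 °C

Gap closes when ΔL₁ + ΔL₂ = 1.15 mm = 1.15×10⁻³ m
(α₁L₁ + α₂L₂)ΔT = g
α₁L₁ + α₂L₂ = 11.7×10⁻⁶×2.820 + 1.8×10⁻⁵×2.615 = 8.0064×10⁻⁵ m/K
ΔT = 1.15×10⁻³ / 8.0064×10⁻⁵ = 14.364 K
T = 21.2 + 14.364 = 35.564 °C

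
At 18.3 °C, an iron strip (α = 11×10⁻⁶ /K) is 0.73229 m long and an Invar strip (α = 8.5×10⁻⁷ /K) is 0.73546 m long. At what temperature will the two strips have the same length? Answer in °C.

T = 444.9 °C

L₁(1 + α₁ΔT) = L₂(1 + α₂ΔT) ⇒ ΔT = (L₂ − L₁)/(α₁L₁ − α₂L₂)
L₂ − L₁ = 0.73546 − 0.73229 = 3.17×10⁻³ m
α₁L₁ − α₂L₂ = 11×10⁻⁶×0.73229 − 8.5×10⁻⁷×0.73546 = 7.430049×10⁻⁶ m/K
ΔT = 3.17×10⁻³ / 7.430049×10⁻⁶ = 426.646 K
T = 18.3 + 426.646 = 444.946 °C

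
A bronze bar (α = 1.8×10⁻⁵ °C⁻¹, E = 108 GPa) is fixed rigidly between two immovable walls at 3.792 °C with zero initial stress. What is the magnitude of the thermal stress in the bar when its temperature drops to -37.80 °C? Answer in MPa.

σ = 80.9 MPa

Fully constrained: the free strain ε = αΔT is blocked, so σ = Eε = EαΔT.
|ΔT| = 41.592 K
σ = 108×10⁹ × 1.8×10⁻⁵ × 41.592 = 8.09×10⁷ Pa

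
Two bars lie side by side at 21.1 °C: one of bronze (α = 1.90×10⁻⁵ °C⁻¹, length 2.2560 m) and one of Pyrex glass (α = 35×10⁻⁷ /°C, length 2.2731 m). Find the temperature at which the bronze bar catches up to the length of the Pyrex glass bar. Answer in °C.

L₁(1 + α₁ΔT) = L₂(1 + α₂ΔT) ⇒ ΔT = (L₂ − L₁)/(α₁L₁ − α₂L₂)
L₂ − L₁ = 2.2731 − 2.2560 = 1.71×10⁻² m
α₁L₁ − α₂L₂ = 1.90×10⁻⁵×2.2560 − 35×10⁻⁷×2.2731 = 3.490815×10⁻⁵ m/K
ΔT = 1.71×10⁻² / 3.490815×10⁻⁵ = 489.857 K
T = 21.1 + 489.857 = 510.957 °C

T = 511.0 °C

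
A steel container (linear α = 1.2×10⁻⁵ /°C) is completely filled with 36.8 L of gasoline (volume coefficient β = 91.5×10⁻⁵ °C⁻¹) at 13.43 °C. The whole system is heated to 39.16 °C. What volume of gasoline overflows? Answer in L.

0.832 L

The container also expands: β_container ≈ 3α = 3.6×10⁻⁵ /K
Net overflow = V₀(β_liq − 3α_cont)ΔT
β − 3α = 9.15×10⁻⁴ − 3.6×10⁻⁵ = 8.79×10⁻⁴ /K; ΔT = 25.73 K
ΔV = 36.8 × 8.79×10⁻⁴ × 25.73 = 0.832 L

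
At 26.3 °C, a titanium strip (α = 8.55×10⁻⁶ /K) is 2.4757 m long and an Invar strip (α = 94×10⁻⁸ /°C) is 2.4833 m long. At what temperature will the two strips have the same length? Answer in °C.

L₁(1 + α₁ΔT) = L₂(1 + α₂ΔT) ⇒ ΔT = (L₂ − L₁)/(α₁L₁ − α₂L₂)
L₂ − L₁ = 2.4833 − 2.4757 = 7.60×10⁻³ m
α₁L₁ − α₂L₂ = 8.55×10⁻⁶×2.4757 − 94×10⁻⁸×2.4833 = 1.8832933×10⁻⁵ m/K
ΔT = 7.60×10⁻³ / 1.8832933×10⁻⁵ = 403.548 K
T = 26.3 + 403.548 = 429.848 °C

T = 429.8 °C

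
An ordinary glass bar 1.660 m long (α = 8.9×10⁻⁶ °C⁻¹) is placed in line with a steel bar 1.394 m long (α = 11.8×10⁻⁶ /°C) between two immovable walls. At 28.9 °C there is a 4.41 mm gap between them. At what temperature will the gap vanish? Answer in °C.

T = 170 °C

α₁L₁ = 1.4774×10⁻⁵ m/K, α₂L₂ = 1.64492×10⁻⁵ m/K → total 3.12232×10⁻⁵ m/K
ΔT = g/(α₁L₁+α₂L₂) = 4.41×10⁻³ / 3.12232×10⁻⁵ = 141.24 K
T = 28.9 + 141.24 = 170.14 °C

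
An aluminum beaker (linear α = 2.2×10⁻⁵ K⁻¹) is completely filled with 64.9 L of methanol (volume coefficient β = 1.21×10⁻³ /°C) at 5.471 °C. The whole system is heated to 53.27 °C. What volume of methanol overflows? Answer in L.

The beaker also expands: β_container ≈ 3α = 6.6×10⁻⁵ /K
Net overflow = V₀(β_liq − 3α_cont)ΔT
β − 3α = 1.21×10⁻³ − 6.6×10⁻⁵ = 1.144×10⁻³ /K; ΔT = 47.799 K
ΔV = 64.9 × 1.144×10⁻³ × 47.799 = 3.55 L

3.55 L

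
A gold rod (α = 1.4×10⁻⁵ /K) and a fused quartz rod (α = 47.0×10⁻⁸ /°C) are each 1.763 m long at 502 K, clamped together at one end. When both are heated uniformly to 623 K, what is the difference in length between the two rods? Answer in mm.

ΔT = 121 K
gold: ΔL = 1.4×10⁻⁵ × 1.763 m × 121 = 2.9865×10⁻³ m = 2.9865 mm
fused quartz: ΔL = 47.0×10⁻⁸ × 1.763 m × 121 = 1.0026×10⁻⁴ m = 0.10026 mm
difference = 2.9865 − 0.10026 = 2.88624 mm

2.89 mm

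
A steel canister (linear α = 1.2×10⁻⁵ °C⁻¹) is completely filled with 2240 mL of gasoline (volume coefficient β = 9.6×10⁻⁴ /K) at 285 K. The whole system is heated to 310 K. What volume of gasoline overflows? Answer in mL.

The canister also expands: β_container ≈ 3α = 3.6×10⁻⁵ /K
Net overflow = V₀(β_liq − 3α_cont)ΔT
β − 3α = 9.60×10⁻⁴ − 3.6×10⁻⁵ = 9.24×10⁻⁴ /K; ΔT = 25 K
ΔV = 2240 × 9.24×10⁻⁴ × 25 = 51.7 mL

51.7 mL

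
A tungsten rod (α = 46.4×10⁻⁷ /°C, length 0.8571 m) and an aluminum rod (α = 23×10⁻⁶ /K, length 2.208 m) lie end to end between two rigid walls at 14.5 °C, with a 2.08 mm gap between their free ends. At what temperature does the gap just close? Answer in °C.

T = 52.5 °C

Gap closes when ΔL₁ + ΔL₂ = 2.08 mm = 2.08×10⁻³ m
(α₁L₁ + α₂L₂)ΔT = g
α₁L₁ + α₂L₂ = 46.4×10⁻⁷×0.8571 + 23×10⁻⁶×2.208 = 5.4760944×10⁻⁵ m/K
ΔT = 2.08×10⁻³ / 5.4760944×10⁻⁵ = 37.983 K
T = 14.5 + 37.983 = 52.483 °C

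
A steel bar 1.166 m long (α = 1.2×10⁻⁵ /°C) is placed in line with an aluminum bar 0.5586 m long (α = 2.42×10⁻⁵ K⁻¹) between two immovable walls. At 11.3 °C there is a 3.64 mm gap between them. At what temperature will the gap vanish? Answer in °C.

Gap closes when ΔL₁ + ΔL₂ = 3.64 mm = 3.64×10⁻³ m
(α₁L₁ + α₂L₂)ΔT = g
α₁L₁ + α₂L₂ = 1.2×10⁻⁵×1.166 + 2.42×10⁻⁵×0.5586 = 2.751012×10⁻⁵ m/K
ΔT = 3.64×10⁻³ / 2.751012×10⁻⁵ = 132.31 K
T = 11.3 + 132.31 = 143.61 °C

T = 144 °C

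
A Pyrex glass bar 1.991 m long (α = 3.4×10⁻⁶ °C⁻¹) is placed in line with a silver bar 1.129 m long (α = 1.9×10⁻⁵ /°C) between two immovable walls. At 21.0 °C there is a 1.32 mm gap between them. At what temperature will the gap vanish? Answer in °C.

Gap closes when ΔL₁ + ΔL₂ = 1.32 mm = 1.32×10⁻³ m
(α₁L₁ + α₂L₂)ΔT = g
α₁L₁ + α₂L₂ = 3.4×10⁻⁶×1.991 + 1.9×10⁻⁵×1.129 = 2.82204×10⁻⁵ m/K
ΔT = 1.32×10⁻³ / 2.82204×10⁻⁵ = 46.775 K
T = 21.0 + 46.775 = 67.775 °C

T = 67.8 °C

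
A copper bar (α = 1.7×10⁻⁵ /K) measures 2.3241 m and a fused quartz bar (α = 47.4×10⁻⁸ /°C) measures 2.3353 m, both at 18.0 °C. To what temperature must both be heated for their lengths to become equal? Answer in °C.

T = 309.6 °C

L₁(1 + α₁ΔT) = L₂(1 + α₂ΔT) ⇒ ΔT = (L₂ − L₁)/(α₁L₁ − α₂L₂)
L₂ − L₁ = 2.3353 − 2.3241 = 1.12×10⁻² m
α₁L₁ − α₂L₂ = 1.7×10⁻⁵×2.3241 − 47.4×10⁻⁸×2.3353 = 3.84027678×10⁻⁵ m/K
ΔT = 1.12×10⁻² / 3.84027678×10⁻⁵ = 291.646 K
T = 18.0 + 291.646 = 309.646 °C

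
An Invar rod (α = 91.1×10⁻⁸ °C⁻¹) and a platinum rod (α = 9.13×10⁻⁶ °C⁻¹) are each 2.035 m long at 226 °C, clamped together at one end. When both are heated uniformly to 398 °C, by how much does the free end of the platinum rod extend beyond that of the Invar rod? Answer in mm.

2.88 mm

ΔT = 172 K
Invar: ΔL = 91.1×10⁻⁸ × 2.035 m × 172 = 3.1887×10⁻⁴ m = 0.31887 mm
platinum: ΔL = 9.13×10⁻⁶ × 2.035 m × 172 = 3.1957×10⁻³ m = 3.1957 mm
difference = 3.1957 − 0.31887 = 2.87683 mm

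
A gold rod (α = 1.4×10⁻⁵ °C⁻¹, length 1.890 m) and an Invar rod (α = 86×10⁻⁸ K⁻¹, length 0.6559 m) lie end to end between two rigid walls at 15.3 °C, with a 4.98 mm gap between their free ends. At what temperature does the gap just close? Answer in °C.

α₁L₁ = 2.646×10⁻⁵ m/K, α₂L₂ = 5.64074×10⁻⁷ m/K → total 2.7024074×10⁻⁵ m/K
ΔT = g/(α₁L₁+α₂L₂) = 4.98×10⁻³ / 2.7024074×10⁻⁵ = 184.28 K
T = 15.3 + 184.28 = 199.58 °C

T = 200 °C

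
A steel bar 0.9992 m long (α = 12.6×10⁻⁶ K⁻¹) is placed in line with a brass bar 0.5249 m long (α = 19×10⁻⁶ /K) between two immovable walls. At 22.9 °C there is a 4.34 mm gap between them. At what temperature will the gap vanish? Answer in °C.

α₁L₁ = 1.258992×10⁻⁵ m/K, α₂L₂ = 9.9731×10⁻⁶ m/K → total 2.256302×10⁻⁵ m/K
ΔT = g/(α₁L₁+α₂L₂) = 4.34×10⁻³ / 2.256302×10⁻⁵ = 192.35 K
T = 22.9 + 192.35 = 215.25 °C

T = 215 °C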